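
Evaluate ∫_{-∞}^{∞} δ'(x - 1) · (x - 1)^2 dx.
0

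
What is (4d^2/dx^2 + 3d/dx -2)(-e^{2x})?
- 20 e^{2 x}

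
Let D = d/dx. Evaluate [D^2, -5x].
-10D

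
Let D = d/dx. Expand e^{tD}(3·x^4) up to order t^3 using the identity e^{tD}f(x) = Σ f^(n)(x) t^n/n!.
3 x \left(4 t^{3} + 6 t^{2} x + 4 t x^{2} + x^{3}\right)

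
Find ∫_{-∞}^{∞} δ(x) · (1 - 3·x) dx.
1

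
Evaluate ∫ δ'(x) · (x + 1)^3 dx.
-3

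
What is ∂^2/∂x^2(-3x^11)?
- 330 x^{9}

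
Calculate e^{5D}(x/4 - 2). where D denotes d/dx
\frac{x}{4} - \frac{3}{4}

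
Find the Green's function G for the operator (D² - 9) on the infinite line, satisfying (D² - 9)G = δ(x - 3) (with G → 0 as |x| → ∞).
-\frac{e^{-3|x - 3|}}{6}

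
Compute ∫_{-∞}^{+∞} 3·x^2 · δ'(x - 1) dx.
-6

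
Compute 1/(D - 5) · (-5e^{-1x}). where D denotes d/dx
\frac{5 e^{- x}}{6}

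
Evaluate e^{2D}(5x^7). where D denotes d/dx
5 x^{7} + 70 x^{6} + 420 x^{5} + 1400 x^{4} + 2800 x^{3} + 3360 x^{2} + 2240 x + 640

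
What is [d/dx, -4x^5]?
- 20 x^{4}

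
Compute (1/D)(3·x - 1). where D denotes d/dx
\frac{3 x^{2}}{2} - x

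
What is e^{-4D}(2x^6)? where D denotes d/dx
2 x^{6} - 48 x^{5} + 480 x^{4} - 2560 x^{3} + 7680 x^{2} - 12288 x + 8192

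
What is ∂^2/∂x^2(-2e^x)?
- 2 e^{x}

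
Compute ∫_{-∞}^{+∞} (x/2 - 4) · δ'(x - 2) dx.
- \frac{1}{2}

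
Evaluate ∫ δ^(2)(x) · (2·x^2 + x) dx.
4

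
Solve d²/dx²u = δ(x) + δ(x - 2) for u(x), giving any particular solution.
\frac{|x|}{2} + \frac{|x - 2|}{2}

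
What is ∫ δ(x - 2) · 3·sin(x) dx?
3 \sin{\left(2 \right)}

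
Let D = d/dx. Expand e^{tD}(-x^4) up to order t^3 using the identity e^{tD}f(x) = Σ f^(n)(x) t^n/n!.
x \left(- 4 t^{3} - 6 t^{2} x - 4 t x^{2} - x^{3}\right)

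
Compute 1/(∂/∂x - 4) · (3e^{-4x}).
- \frac{3 e^{- 4 x}}{8}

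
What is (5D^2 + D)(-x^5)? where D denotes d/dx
5 x^{3} \left(- x - 20\right)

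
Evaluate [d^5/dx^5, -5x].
-25\frac{d^{4}}{dx^{4}}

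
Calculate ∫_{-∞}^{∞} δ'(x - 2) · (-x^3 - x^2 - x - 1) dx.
17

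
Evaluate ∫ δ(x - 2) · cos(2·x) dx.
\cos{\left(4 \right)}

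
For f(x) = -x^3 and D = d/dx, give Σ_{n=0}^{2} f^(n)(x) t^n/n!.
x \left(- 3 t^{2} - 3 t x - x^{2}\right)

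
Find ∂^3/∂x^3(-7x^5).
- 420 x^{2}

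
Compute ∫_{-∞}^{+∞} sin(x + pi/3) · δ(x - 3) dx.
\sin{\left(\frac{\pi}{3} + 3 \right)}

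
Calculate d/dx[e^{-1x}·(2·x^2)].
2 x \left(2 - x\right) e^{- x}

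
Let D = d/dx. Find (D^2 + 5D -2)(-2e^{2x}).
- 24 e^{2 x}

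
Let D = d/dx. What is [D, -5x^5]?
- 25 x^{4}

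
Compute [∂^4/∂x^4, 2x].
8\frac{d^{3}}{dx^{3}}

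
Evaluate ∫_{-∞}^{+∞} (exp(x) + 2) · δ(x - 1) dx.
2 + e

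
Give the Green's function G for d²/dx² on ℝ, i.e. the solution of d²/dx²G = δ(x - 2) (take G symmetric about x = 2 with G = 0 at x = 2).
\frac{|x - 2|}{2}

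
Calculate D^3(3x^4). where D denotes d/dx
72 x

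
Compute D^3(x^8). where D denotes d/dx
336 x^{5}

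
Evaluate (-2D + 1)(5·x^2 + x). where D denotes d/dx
5 x^{2} - 19 x - 2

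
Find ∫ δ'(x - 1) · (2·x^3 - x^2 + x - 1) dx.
-5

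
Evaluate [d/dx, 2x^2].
4 x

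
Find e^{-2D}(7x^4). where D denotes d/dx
7 x^{4} - 56 x^{3} + 168 x^{2} - 224 x + 112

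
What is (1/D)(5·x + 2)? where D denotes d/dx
\frac{5 x^{2}}{2} + 2 x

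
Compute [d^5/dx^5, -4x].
-20\frac{d^{4}}{dx^{4}}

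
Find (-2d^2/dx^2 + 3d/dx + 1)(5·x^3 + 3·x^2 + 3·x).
5 x^{3} + 48 x^{2} - 39 x - 3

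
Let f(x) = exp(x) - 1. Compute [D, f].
e^{x}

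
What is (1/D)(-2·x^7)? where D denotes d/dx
- \frac{x^{8}}{4}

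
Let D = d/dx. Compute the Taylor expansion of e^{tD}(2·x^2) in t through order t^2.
2 t^{2} + 4 t x + 2 x^{2}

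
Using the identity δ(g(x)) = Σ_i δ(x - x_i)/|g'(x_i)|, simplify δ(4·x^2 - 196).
\frac{\delta(x - 7) + \delta(x + 7)}{56}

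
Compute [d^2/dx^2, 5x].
10\frac{d}{dx}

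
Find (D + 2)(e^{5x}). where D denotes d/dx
7 e^{5 x}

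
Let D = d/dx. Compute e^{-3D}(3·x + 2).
3 x - 7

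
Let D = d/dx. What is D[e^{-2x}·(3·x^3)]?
x^{2} \left(9 - 6 x\right) e^{- 2 x}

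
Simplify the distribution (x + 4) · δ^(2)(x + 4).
-2\delta'(x + 4)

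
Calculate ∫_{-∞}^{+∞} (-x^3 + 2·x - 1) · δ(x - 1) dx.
0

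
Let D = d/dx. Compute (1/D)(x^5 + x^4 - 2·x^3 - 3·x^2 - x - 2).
\frac{x^{6}}{6} + \frac{x^{5}}{5} - \frac{x^{4}}{2} - x^{3} - \frac{x^{2}}{2} - 2 x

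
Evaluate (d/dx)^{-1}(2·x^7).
\frac{x^{8}}{4}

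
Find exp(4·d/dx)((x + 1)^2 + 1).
x^{2} + 10 x + 26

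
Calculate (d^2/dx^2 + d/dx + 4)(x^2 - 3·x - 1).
4 x^{2} - 10 x - 5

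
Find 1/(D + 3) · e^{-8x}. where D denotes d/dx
- \frac{e^{- 8 x}}{5}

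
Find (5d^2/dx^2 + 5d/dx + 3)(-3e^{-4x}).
- 189 e^{- 4 x}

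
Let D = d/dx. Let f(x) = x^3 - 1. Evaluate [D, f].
3 x^{2}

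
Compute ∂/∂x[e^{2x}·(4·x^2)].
8 x \left(x + 1\right) e^{2 x}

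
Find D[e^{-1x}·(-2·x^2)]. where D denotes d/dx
2 x \left(x - 2\right) e^{- x}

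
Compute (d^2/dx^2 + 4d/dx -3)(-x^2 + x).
3 x^{2} - 11 x + 2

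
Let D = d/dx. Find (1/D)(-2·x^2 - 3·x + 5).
- \frac{2 x^{3}}{3} - \frac{3 x^{2}}{2} + 5 x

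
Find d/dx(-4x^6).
- 24 x^{5}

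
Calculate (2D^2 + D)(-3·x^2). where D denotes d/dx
- 6 x - 12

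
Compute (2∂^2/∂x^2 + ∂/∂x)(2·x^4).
8 x^{2} \left(x + 6\right)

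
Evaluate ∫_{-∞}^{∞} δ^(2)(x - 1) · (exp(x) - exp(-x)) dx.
2 \sinh{\left(1 \right)}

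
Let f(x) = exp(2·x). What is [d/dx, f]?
2 e^{2 x}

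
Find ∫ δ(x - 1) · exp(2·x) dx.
e^{2}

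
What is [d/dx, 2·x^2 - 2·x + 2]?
4 x - 2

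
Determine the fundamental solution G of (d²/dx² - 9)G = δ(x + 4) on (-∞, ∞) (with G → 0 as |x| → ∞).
-\frac{e^{-3|x + 4|}}{6}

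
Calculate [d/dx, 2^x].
2^{x} \log{\left(2 \right)}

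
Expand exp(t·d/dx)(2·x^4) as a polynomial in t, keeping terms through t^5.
2 t^{4} + 8 t^{3} x + 12 t^{2} x^{2} + 8 t x^{3} + 2 x^{4}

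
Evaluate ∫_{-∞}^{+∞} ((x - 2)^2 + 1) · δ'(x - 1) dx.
2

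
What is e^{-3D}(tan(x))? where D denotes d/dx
\tan{\left(x - 3 \right)}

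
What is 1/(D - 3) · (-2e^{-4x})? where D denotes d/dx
\frac{2 e^{- 4 x}}{7}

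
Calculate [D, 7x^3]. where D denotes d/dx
21 x^{2}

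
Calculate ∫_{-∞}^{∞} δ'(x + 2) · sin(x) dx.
- \cos{\left(2 \right)}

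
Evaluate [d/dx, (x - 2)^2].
2 x - 4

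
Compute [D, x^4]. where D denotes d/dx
4 x^{3}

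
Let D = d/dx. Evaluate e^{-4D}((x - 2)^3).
x^{3} - 18 x^{2} + 108 x - 216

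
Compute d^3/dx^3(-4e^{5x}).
- 500 e^{5 x}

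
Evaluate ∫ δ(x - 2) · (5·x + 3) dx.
13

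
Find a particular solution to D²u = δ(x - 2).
\frac{|x - 2|}{2}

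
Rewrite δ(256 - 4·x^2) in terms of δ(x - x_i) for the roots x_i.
\frac{\delta(x - 8) + \delta(x + 8)}{64}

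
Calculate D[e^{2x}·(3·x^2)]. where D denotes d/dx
6 x \left(x + 1\right) e^{2 x}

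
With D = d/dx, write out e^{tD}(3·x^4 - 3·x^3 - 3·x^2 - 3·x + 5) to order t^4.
3 t^{4} + t^{3} \left(12 x - 3\right) + t^{2} \left(18 x^{2} - 9 x - 3\right) - 3 t \left(- 4 x^{3} + 3 x^{2} + 2 x + 1\right) + 3 x^{4} - 3 x^{3} - 3 x^{2} - 3 x + 5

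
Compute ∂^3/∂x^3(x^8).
336 x^{5}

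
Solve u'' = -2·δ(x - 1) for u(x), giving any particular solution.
-|x - 1|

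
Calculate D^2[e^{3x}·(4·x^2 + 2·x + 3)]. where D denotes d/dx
\left(36 x^{2} + 66 x + 47\right) e^{3 x}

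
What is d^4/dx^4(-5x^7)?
- 4200 x^{3}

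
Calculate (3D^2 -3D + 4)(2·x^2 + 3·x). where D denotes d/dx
8 x^{2} + 3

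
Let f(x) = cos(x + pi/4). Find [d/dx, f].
- \sin{\left(x + \frac{\pi}{4} \right)}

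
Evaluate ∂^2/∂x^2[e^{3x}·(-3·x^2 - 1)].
\left(- 27 x^{2} - 36 x - 15\right) e^{3 x}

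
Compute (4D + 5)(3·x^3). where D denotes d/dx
x^{2} \left(15 x + 36\right)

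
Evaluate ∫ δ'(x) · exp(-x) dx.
1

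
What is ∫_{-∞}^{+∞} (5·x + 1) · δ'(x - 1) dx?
-5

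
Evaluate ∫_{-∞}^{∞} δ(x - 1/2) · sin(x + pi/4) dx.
\sin{\left(\frac{1}{2} + \frac{\pi}{4} \right)}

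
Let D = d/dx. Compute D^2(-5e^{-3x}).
- 45 e^{- 3 x}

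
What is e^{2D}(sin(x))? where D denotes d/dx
\sin{\left(x + 2 \right)}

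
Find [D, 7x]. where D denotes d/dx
7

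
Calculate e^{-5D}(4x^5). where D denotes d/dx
4 x^{5} - 100 x^{4} + 1000 x^{3} - 5000 x^{2} + 12500 x - 12500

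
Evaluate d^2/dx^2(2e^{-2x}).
8 e^{- 2 x}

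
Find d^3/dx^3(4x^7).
840 x^{4}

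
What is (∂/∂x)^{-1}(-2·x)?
- x^{2}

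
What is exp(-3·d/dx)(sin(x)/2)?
\frac{\sin{\left(x - 3 \right)}}{2}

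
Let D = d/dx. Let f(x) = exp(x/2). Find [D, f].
\frac{e^{\frac{x}{2}}}{2}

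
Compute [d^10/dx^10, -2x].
-20\frac{d^{9}}{dx^{9}}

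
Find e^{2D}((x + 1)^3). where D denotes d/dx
x^{3} + 9 x^{2} + 27 x + 27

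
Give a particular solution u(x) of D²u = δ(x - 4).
\frac{|x - 4|}{2}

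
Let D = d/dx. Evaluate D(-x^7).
- 7 x^{6}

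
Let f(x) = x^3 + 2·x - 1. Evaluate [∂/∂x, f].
3 x^{2} + 2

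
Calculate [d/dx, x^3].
3 x^{2}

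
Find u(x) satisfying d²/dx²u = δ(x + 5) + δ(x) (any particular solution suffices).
\frac{|x + 5|}{2} + \frac{|x|}{2}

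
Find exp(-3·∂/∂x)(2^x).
2^{x - 3}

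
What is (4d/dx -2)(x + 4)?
- 2 x - 4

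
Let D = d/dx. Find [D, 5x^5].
25 x^{4}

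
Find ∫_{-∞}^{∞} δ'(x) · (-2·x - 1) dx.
2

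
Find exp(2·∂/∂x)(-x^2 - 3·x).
- x^{2} - 7 x - 10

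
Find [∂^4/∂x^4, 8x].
32\frac{d^{3}}{dx^{3}}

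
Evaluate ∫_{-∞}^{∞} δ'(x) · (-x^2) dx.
0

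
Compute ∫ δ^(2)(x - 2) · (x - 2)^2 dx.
2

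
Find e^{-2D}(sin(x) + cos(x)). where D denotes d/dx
\sqrt{2} \cos{\left(- x + \frac{\pi}{4} + 2 \right)}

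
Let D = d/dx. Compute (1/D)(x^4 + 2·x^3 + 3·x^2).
\frac{x^{5}}{5} + \frac{x^{4}}{2} + x^{3}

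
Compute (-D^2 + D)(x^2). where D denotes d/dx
2 x - 2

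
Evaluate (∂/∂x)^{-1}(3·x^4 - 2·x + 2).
\frac{3 x^{5}}{5} - x^{2} + 2 x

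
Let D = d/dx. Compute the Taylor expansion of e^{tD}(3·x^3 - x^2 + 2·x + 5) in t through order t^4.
3 t^{3} + t^{2} \left(9 x - 1\right) + t \left(9 x^{2} - 2 x + 2\right) + 3 x^{3} - x^{2} + 2 x + 5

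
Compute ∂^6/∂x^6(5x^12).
3326400 x^{6}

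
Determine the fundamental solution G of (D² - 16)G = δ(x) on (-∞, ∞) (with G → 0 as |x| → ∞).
-\frac{e^{-4|x|}}{8}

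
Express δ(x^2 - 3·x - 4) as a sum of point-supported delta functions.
\frac{\delta(x + 1) + \delta(x - 4)}{5}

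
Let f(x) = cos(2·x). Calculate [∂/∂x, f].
- 2 \sin{\left(2 x \right)}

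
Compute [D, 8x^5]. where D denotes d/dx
40 x^{4}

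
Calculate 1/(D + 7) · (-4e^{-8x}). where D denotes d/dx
4 e^{- 8 x}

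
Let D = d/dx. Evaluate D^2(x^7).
42 x^{5}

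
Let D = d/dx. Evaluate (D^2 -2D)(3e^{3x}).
9 e^{3 x}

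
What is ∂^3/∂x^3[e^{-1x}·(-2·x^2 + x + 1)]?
\left(2 x^{2} - 13 x + 14\right) e^{- x}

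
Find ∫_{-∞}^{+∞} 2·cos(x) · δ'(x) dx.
0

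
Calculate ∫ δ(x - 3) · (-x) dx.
-3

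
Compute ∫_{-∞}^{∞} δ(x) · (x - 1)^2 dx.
1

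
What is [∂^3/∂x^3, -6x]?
-18\frac{d^{2}}{dx^{2}}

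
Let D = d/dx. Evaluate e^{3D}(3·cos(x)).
3 \cos{\left(x + 3 \right)}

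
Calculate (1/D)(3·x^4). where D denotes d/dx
\frac{3 x^{5}}{5}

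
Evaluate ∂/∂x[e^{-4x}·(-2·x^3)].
x^{2} \left(8 x - 6\right) e^{- 4 x}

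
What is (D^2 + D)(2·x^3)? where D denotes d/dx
6 x \left(x + 2\right)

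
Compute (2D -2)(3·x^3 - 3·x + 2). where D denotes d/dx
- 6 x^{3} + 18 x^{2} + 6 x - 10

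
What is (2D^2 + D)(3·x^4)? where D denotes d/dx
12 x^{2} \left(x + 6\right)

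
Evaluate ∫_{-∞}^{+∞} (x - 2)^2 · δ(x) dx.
4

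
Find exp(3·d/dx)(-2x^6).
- 2 x^{6} - 36 x^{5} - 270 x^{4} - 1080 x^{3} - 2430 x^{2} - 2916 x - 1458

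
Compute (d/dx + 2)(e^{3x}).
5 e^{3 x}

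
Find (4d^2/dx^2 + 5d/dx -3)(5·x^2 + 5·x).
- 15 x^{2} + 35 x + 65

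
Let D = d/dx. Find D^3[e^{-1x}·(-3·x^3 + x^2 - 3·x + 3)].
\left(3 x^{3} - 28 x^{2} + 63 x - 36\right) e^{- x}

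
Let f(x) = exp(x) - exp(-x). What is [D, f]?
2 \cosh{\left(x \right)}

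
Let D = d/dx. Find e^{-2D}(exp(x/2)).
e^{\frac{x}{2} - 1}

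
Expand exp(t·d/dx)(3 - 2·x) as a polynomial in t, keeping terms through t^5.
- 2 t - 2 x + 3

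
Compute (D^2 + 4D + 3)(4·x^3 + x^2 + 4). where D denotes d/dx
12 x^{3} + 51 x^{2} + 32 x + 14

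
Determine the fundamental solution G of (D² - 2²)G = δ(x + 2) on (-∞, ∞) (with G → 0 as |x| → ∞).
-\frac{e^{-2|x + 2|}}{4}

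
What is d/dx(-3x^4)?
- 12 x^{3}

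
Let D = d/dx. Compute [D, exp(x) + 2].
e^{x}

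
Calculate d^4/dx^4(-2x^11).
- 15840 x^{7}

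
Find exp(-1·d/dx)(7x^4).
7 x^{4} - 28 x^{3} + 42 x^{2} - 28 x + 7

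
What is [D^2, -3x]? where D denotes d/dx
-6D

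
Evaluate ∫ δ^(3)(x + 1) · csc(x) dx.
\left(6 \cot^{2}{\left(1 \right)} + 5\right) \cot{\left(1 \right)} \csc{\left(1 \right)}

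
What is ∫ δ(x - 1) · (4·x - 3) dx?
1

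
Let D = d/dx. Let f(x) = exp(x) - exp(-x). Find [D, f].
2 \cosh{\left(x \right)}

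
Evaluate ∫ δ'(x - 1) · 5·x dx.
-5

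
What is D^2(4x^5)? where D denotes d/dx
80 x^{3}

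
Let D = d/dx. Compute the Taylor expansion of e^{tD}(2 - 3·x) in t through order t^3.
- 3 t - 3 x + 2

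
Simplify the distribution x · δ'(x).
-\delta(x)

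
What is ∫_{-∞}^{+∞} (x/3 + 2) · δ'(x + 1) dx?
- \frac{1}{3}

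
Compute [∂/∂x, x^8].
8 x^{7}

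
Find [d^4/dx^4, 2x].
8\frac{d^{3}}{dx^{3}}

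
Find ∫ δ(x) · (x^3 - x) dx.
0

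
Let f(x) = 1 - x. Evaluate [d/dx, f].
-1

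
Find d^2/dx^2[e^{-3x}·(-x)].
3 \left(2 - 3 x\right) e^{- 3 x}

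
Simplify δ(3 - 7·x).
\frac{\delta(x - 3/7)}{7}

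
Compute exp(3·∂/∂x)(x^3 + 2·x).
x^{3} + 9 x^{2} + 29 x + 33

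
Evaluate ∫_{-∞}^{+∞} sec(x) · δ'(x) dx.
0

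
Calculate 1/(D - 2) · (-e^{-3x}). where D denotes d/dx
\frac{e^{- 3 x}}{5}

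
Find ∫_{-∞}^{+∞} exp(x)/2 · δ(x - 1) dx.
\frac{e}{2}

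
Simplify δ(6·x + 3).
\frac{\delta(x + 1/2)}{6}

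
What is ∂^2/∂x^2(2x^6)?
60 x^{4}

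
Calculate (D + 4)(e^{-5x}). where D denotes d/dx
- e^{- 5 x}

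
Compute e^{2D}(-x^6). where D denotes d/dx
- x^{6} - 12 x^{5} - 60 x^{4} - 160 x^{3} - 240 x^{2} - 192 x - 64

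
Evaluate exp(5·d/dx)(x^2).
x^{2} + 10 x + 25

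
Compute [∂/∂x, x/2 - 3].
\frac{1}{2}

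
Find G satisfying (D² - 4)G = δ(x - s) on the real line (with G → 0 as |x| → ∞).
-\frac{e^{-2|x-s|}}{4}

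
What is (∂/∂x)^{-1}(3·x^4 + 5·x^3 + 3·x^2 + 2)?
\frac{3 x^{5}}{5} + \frac{5 x^{4}}{4} + x^{3} + 2 x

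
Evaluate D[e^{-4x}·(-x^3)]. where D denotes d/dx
x^{2} \left(4 x - 3\right) e^{- 4 x}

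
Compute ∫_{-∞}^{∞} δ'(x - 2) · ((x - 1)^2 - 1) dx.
-2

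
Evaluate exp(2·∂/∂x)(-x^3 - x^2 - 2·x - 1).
- x^{3} - 7 x^{2} - 18 x - 17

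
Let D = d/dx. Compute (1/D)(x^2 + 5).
\frac{x^{3}}{3} + 5 x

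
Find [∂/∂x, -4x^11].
- 44 x^{10}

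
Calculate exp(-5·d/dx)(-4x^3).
- 4 x^{3} + 60 x^{2} - 300 x + 500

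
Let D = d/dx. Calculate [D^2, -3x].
-6D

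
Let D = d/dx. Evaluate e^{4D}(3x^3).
3 x^{3} + 36 x^{2} + 144 x + 192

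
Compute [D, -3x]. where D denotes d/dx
-3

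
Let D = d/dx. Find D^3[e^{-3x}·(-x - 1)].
27 x e^{- 3 x}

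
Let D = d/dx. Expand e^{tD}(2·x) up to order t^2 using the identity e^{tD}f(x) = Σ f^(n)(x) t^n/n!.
2 t + 2 x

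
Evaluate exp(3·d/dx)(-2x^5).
- 2 x^{5} - 30 x^{4} - 180 x^{3} - 540 x^{2} - 810 x - 486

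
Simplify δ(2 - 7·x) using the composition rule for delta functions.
\frac{\delta(x - 2/7)}{7}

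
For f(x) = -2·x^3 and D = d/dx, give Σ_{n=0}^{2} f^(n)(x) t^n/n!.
2 x \left(- 3 t^{2} - 3 t x - x^{2}\right)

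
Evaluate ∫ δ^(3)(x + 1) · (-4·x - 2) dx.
0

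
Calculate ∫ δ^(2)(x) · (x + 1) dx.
0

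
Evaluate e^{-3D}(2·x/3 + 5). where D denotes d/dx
\frac{2 x}{3} + 3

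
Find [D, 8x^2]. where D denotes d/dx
16 x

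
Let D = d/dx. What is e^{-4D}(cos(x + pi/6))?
\cos{\left(x - 4 + \frac{\pi}{6} \right)}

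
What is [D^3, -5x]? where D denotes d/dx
-15D^{2}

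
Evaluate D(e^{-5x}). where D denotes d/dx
- 5 e^{- 5 x}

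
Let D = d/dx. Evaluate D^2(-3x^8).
- 168 x^{6}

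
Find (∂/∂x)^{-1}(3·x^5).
\frac{x^{6}}{2}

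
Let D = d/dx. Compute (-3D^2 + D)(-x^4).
4 x^{2} \left(9 - x\right)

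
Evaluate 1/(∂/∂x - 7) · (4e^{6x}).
- 4 e^{6 x}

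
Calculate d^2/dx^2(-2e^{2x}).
- 8 e^{2 x}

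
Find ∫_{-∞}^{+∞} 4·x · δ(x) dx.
0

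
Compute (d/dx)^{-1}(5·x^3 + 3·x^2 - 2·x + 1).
\frac{5 x^{4}}{4} + x^{3} - x^{2} + x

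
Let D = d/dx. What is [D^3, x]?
3D^{2}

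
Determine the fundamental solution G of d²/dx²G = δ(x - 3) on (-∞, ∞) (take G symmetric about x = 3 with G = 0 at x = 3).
\frac{|x - 3|}{2}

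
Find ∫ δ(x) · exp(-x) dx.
1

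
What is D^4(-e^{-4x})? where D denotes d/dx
- 256 e^{- 4 x}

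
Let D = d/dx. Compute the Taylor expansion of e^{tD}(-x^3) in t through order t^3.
- t^{3} - 3 t^{2} x - 3 t x^{2} - x^{3}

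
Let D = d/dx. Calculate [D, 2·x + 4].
2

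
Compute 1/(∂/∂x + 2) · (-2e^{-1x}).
- 2 e^{- x}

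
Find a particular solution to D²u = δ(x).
\frac{|x|}{2}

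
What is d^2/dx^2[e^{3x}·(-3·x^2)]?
\left(- 27 x^{2} - 36 x - 6\right) e^{3 x}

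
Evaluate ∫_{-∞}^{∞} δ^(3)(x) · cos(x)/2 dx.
0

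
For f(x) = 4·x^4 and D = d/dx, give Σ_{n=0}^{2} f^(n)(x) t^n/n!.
4 x^{2} \left(6 t^{2} + 4 t x + x^{2}\right)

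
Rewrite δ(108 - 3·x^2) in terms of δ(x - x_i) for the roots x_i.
\frac{\delta(x - 6) + \delta(x + 6)}{36}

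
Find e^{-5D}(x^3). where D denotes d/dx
x^{3} - 15 x^{2} + 75 x - 125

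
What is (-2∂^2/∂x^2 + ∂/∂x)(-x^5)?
5 x^{3} \left(8 - x\right)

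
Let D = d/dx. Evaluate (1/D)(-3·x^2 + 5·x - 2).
- x^{3} + \frac{5 x^{2}}{2} - 2 x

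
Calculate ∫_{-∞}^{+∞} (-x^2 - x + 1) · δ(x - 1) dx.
-1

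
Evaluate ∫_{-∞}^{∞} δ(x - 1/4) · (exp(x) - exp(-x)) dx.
2 \sinh{\left(\frac{1}{4} \right)}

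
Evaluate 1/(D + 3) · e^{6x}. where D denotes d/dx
\frac{e^{6 x}}{9}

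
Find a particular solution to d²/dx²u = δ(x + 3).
\frac{|x + 3|}{2}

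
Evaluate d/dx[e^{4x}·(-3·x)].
\left(- 12 x - 3\right) e^{4 x}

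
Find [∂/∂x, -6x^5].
- 30 x^{4}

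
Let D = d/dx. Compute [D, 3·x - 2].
3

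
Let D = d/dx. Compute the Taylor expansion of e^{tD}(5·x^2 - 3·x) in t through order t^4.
5 t^{2} + t \left(10 x - 3\right) + 5 x^{2} - 3 x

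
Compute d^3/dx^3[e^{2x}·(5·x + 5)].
\left(40 x + 100\right) e^{2 x}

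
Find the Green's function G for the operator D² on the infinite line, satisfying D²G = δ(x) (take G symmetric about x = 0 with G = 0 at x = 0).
\frac{|x|}{2}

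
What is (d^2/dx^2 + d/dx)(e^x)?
2 e^{x}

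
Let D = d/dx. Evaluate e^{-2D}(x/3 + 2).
\frac{x}{3} + \frac{4}{3}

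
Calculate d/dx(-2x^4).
- 8 x^{3}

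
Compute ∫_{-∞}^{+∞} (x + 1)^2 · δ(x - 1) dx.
4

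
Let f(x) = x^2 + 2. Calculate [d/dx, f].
2 x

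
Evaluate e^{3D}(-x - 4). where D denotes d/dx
- x - 7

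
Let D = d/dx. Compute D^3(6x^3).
36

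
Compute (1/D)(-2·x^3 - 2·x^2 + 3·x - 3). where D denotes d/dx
- \frac{x^{4}}{2} - \frac{2 x^{3}}{3} + \frac{3 x^{2}}{2} - 3 x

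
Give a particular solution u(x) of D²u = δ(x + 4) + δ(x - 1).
\frac{|x + 4|}{2} + \frac{|x - 1|}{2}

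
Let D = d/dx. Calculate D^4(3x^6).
1080 x^{2}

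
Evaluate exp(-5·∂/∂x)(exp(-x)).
e^{5 - x}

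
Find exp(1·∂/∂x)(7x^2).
7 x^{2} + 14 x + 7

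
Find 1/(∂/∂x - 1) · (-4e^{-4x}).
\frac{4 e^{- 4 x}}{5}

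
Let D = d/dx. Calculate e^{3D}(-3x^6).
- 3 x^{6} - 54 x^{5} - 405 x^{4} - 1620 x^{3} - 3645 x^{2} - 4374 x - 2187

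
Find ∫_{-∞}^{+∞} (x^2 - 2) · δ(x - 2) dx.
2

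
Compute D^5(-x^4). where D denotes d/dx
0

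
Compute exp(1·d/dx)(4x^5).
4 x^{5} + 20 x^{4} + 40 x^{3} + 40 x^{2} + 20 x + 4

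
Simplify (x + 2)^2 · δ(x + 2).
0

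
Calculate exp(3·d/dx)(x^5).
x^{5} + 15 x^{4} + 90 x^{3} + 270 x^{2} + 405 x + 243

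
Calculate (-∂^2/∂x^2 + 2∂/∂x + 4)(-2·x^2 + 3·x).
- 8 x^{2} + 4 x + 10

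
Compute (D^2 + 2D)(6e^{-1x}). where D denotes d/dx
- 6 e^{- x}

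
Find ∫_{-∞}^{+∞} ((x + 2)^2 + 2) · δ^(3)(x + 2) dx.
0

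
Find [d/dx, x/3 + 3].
\frac{1}{3}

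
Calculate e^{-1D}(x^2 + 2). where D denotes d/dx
x^{2} - 2 x + 3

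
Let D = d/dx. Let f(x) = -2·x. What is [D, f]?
-2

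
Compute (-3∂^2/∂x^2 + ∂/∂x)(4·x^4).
16 x^{2} \left(x - 9\right)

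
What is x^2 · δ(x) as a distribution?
0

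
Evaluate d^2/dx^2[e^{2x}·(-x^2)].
\left(- 4 x^{2} - 8 x - 2\right) e^{2 x}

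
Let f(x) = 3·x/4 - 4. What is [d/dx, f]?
\frac{3}{4}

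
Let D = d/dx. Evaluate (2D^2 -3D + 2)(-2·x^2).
- 4 x^{2} + 12 x - 8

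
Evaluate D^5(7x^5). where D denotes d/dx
840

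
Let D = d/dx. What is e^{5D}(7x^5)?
7 x^{5} + 175 x^{4} + 1750 x^{3} + 8750 x^{2} + 21875 x + 21875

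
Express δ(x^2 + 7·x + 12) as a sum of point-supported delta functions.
\frac{\delta(x + 4) + \delta(x + 3)}{1}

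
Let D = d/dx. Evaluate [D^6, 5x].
30D^{5}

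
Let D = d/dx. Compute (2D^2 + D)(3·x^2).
6 x + 12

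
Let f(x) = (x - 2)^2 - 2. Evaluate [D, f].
2 x - 4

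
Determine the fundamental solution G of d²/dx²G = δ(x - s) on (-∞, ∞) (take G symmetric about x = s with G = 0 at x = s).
\frac{|x - s|}{2}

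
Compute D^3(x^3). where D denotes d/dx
6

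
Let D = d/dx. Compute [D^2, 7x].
14D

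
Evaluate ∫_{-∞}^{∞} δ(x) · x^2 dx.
0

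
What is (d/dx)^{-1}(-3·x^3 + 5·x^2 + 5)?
- \frac{3 x^{4}}{4} + \frac{5 x^{3}}{3} + 5 x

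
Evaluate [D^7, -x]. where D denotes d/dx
-7D^{6}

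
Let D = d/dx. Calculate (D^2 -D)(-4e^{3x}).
- 24 e^{3 x}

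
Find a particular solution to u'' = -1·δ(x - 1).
-\frac{|x - 1|}{2}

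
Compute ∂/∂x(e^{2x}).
2 e^{2 x}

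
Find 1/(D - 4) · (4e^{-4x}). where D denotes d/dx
- \frac{e^{- 4 x}}{2}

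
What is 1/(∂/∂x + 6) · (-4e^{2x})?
- \frac{e^{2 x}}{2}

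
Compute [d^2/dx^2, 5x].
10\frac{d}{dx}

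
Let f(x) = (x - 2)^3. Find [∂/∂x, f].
3 \left(x - 2\right)^{2}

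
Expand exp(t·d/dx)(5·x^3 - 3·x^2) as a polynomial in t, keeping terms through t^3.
5 t^{3} + t^{2} \left(15 x - 3\right) + 3 t x \left(5 x - 2\right) + 5 x^{3} - 3 x^{2}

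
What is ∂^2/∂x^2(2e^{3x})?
18 e^{3 x}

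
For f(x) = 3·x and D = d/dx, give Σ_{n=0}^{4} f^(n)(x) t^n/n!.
3 t + 3 x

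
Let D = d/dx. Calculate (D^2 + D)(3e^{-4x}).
36 e^{- 4 x}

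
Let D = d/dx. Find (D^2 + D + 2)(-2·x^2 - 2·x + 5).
- 4 x^{2} - 8 x + 4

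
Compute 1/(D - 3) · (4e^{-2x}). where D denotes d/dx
- \frac{4 e^{- 2 x}}{5}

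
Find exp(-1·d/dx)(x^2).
x^{2} - 2 x + 1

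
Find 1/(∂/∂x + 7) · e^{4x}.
\frac{e^{4 x}}{11}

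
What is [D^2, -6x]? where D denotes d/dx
-12D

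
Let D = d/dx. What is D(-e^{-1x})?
e^{- x}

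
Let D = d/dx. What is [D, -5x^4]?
- 20 x^{3}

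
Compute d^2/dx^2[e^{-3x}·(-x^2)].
\left(- 9 x^{2} + 12 x - 2\right) e^{- 3 x}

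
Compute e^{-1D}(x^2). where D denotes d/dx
x^{2} - 2 x + 1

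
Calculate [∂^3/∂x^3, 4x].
12\frac{d^{2}}{dx^{2}}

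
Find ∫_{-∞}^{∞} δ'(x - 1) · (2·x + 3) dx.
-2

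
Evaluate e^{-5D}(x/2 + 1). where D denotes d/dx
\frac{x}{2} - \frac{3}{2}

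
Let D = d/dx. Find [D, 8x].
8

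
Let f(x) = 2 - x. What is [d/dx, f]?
-1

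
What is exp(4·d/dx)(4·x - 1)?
4 x + 15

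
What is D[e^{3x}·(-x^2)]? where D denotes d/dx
x \left(- 3 x - 2\right) e^{3 x}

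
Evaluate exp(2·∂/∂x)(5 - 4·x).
- 4 x - 3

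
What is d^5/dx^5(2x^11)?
110880 x^{6}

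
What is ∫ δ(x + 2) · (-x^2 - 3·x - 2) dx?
0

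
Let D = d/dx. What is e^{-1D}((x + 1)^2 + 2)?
x^{2} + 2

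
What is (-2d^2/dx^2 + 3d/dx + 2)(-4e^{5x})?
132 e^{5 x}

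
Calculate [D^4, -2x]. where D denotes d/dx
-8D^{3}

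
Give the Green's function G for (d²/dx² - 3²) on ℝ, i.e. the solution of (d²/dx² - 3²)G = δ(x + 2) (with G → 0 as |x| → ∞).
-\frac{e^{-3|x + 2|}}{6}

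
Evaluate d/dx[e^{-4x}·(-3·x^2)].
6 x \left(2 x - 1\right) e^{- 4 x}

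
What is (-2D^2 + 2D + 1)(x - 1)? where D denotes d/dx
x + 1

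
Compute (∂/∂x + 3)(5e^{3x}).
30 e^{3 x}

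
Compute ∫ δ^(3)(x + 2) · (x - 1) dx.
0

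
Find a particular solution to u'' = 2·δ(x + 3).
|x + 3|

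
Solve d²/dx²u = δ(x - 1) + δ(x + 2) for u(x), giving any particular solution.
\frac{|x - 1|}{2} + \frac{|x + 2|}{2}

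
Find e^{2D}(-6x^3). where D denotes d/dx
- 6 x^{3} - 36 x^{2} - 72 x - 48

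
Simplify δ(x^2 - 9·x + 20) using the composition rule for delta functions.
\frac{\delta(x - 5) + \delta(x - 4)}{1}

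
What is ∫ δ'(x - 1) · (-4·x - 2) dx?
4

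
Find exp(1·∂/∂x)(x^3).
x^{3} + 3 x^{2} + 3 x + 1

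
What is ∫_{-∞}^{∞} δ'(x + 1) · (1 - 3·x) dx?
3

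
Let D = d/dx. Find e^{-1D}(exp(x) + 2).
e^{x - 1} + 2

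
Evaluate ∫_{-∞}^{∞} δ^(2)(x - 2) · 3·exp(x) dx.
3 e^{2}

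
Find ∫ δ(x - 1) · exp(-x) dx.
e^{-1}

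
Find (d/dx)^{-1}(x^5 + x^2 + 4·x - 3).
\frac{x^{6}}{6} + \frac{x^{3}}{3} + 2 x^{2} - 3 x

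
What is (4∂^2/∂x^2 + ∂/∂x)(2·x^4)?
8 x^{2} \left(x + 12\right)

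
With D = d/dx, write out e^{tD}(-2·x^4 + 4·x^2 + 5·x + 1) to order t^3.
- 8 t^{3} x + t^{2} \left(4 - 12 x^{2}\right) + t \left(- 8 x^{3} + 8 x + 5\right) - 2 x^{4} + 4 x^{2} + 5 x + 1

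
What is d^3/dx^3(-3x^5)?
- 180 x^{2}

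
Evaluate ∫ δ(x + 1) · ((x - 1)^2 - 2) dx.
2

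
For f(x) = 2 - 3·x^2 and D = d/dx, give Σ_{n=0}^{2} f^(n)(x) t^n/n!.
- 3 t^{2} - 6 t x - 3 x^{2} + 2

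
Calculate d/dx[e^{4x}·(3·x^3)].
x^{2} \left(12 x + 9\right) e^{4 x}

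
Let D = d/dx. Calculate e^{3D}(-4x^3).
- 4 x^{3} - 36 x^{2} - 108 x - 108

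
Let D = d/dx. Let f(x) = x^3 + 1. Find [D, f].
3 x^{2}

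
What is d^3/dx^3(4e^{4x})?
256 e^{4 x}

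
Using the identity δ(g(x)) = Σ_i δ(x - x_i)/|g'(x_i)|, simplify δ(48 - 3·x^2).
\frac{\delta(x - 4) + \delta(x + 4)}{24}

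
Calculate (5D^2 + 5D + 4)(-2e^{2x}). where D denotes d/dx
- 68 e^{2 x}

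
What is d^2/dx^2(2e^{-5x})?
50 e^{- 5 x}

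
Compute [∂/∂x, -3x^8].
- 24 x^{7}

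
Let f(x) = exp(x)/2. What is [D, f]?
\frac{e^{x}}{2}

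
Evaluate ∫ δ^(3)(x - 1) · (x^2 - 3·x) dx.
0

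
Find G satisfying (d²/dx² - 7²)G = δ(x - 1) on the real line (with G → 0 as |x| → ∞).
-\frac{e^{-7|x - 1|}}{14}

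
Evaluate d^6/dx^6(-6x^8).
- 120960 x^{2}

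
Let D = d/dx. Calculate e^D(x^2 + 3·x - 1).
x^{2} + 5 x + 3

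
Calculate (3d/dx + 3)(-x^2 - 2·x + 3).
- 3 x^{2} - 12 x + 3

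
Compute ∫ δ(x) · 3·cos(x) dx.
3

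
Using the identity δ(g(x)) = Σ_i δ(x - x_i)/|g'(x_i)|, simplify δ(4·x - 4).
\frac{\delta(x - 1)}{4}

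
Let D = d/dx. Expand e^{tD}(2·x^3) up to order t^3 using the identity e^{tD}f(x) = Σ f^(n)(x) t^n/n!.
2 t^{3} + 6 t^{2} x + 6 t x^{2} + 2 x^{3}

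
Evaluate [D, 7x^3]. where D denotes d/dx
21 x^{2}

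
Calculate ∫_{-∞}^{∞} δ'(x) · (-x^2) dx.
0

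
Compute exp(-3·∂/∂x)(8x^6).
8 x^{6} - 144 x^{5} + 1080 x^{4} - 4320 x^{3} + 9720 x^{2} - 11664 x + 5832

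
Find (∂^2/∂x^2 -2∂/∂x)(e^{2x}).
0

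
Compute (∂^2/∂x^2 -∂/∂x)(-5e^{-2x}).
- 30 e^{- 2 x}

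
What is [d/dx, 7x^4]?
28 x^{3}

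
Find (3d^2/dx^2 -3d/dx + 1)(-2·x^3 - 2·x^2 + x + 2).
- 2 x^{3} + 16 x^{2} - 23 x - 13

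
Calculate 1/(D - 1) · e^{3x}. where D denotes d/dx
\frac{e^{3 x}}{2}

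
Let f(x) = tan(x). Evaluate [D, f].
\frac{1}{\cos^{2}{\left(x \right)}}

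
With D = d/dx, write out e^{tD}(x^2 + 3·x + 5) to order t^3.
t^{2} + t \left(2 x + 3\right) + x^{2} + 3 x + 5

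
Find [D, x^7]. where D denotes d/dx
7 x^{6}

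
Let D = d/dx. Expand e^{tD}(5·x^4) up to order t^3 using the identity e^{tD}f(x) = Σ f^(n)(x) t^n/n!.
5 x \left(4 t^{3} + 6 t^{2} x + 4 t x^{2} + x^{3}\right)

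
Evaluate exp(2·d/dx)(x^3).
x^{3} + 6 x^{2} + 12 x + 8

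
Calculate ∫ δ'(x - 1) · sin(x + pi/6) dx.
- \cos{\left(\frac{\pi}{6} + 1 \right)}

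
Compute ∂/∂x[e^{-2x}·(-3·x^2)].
6 x \left(x - 1\right) e^{- 2 x}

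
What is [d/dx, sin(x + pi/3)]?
\cos{\left(x + \frac{\pi}{3} \right)}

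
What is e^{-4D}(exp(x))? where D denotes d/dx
e^{x - 4}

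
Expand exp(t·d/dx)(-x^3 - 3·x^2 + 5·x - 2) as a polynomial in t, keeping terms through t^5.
- t^{3} - 3 t^{2} \left(x + 1\right) - t \left(3 x^{2} + 6 x - 5\right) - x^{3} - 3 x^{2} + 5 x - 2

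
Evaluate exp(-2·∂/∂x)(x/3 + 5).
\frac{x}{3} + \frac{13}{3}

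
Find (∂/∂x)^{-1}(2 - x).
- \frac{x^{2}}{2} + 2 x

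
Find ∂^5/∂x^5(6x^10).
181440 x^{5}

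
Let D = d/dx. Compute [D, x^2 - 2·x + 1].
2 x - 2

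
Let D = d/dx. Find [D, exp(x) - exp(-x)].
2 \cosh{\left(x \right)}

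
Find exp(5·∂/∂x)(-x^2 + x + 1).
- x^{2} - 9 x - 19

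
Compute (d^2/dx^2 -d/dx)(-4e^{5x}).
- 80 e^{5 x}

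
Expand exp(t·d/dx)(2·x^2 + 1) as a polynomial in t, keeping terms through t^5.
2 t^{2} + 4 t x + 2 x^{2} + 1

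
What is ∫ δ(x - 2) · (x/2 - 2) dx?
-1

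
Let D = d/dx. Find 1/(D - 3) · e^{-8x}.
- \frac{e^{- 8 x}}{11}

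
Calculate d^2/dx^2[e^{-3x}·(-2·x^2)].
2 \left(- 9 x^{2} + 12 x - 2\right) e^{- 3 x}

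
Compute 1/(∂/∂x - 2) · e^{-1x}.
- \frac{e^{- x}}{3}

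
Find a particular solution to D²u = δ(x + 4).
\frac{|x + 4|}{2}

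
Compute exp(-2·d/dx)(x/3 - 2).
\frac{x}{3} - \frac{8}{3}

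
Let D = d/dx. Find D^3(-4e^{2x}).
- 32 e^{2 x}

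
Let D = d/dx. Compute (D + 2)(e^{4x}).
6 e^{4 x}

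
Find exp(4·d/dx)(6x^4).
6 x^{4} + 96 x^{3} + 576 x^{2} + 1536 x + 1536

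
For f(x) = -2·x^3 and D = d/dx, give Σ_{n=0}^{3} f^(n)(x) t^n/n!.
- 2 t^{3} - 6 t^{2} x - 6 t x^{2} - 2 x^{3}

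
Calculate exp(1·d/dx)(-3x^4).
- 3 x^{4} - 12 x^{3} - 18 x^{2} - 12 x - 3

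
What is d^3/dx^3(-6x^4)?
- 144 x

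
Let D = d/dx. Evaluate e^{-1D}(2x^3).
2 x^{3} - 6 x^{2} + 6 x - 2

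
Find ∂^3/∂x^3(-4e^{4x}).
- 256 e^{4 x}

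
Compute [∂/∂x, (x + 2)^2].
2 x + 4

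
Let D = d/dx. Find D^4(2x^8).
3360 x^{4}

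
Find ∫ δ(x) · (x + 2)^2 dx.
4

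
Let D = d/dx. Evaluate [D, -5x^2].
- 10 x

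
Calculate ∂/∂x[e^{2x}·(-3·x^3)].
x^{2} \left(- 6 x - 9\right) e^{2 x}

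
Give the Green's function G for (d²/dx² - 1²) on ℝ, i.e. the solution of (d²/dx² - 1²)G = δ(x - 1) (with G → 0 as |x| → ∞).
-\frac{e^{-|x - 1|}}{2}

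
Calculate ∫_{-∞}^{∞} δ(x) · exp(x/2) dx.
1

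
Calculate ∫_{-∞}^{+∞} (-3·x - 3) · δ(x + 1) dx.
0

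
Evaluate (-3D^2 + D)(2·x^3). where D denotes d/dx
6 x \left(x - 6\right)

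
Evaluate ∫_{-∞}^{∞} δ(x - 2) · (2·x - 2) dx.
2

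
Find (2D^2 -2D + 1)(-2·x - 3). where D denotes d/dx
1 - 2 x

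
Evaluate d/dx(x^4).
4 x^{3}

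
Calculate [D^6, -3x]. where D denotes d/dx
-18D^{5}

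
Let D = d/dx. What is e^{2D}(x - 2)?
x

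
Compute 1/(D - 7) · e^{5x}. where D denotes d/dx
- \frac{e^{5 x}}{2}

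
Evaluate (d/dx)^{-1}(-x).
- \frac{x^{2}}{2}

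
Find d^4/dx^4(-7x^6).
- 2520 x^{2}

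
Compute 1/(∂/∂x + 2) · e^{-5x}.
- \frac{e^{- 5 x}}{3}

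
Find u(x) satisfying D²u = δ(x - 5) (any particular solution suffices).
\frac{|x - 5|}{2}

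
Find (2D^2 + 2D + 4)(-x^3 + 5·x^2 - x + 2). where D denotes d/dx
- 4 x^{3} + 14 x^{2} + 4 x + 26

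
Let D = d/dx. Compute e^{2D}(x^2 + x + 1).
x^{2} + 5 x + 7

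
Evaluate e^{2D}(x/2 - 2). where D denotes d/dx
\frac{x}{2} - 1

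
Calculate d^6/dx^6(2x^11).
665280 x^{5}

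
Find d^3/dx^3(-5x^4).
- 120 x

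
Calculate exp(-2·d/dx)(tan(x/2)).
\tan{\left(\frac{x}{2} - 1 \right)}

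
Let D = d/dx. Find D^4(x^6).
360 x^{2}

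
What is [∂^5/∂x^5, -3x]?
-15\frac{d^{4}}{dx^{4}}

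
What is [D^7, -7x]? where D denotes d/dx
-49D^{6}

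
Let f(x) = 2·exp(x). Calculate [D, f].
2 e^{x}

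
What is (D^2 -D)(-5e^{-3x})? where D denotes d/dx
- 60 e^{- 3 x}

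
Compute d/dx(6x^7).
42 x^{6}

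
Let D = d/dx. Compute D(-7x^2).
- 14 x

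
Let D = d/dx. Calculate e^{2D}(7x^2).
7 x^{2} + 28 x + 28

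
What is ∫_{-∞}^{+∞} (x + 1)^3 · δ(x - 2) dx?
27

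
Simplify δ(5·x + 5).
\frac{\delta(x + 1)}{5}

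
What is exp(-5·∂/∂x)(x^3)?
x^{3} - 15 x^{2} + 75 x - 125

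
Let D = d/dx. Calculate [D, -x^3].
- 3 x^{2}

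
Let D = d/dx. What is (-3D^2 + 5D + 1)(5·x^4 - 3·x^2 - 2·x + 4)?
5 x^{4} + 100 x^{3} - 183 x^{2} - 32 x + 12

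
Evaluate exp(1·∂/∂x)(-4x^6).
- 4 x^{6} - 24 x^{5} - 60 x^{4} - 80 x^{3} - 60 x^{2} - 24 x - 4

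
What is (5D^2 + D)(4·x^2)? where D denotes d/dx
8 x + 40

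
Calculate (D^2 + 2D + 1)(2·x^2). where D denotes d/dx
2 x^{2} + 8 x + 4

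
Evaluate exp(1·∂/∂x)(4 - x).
3 - x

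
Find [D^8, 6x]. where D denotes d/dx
48D^{7}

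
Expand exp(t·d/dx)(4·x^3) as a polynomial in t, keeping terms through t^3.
4 t^{3} + 12 t^{2} x + 12 t x^{2} + 4 x^{3}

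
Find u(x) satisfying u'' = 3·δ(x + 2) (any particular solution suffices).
\frac{3|x + 2|}{2}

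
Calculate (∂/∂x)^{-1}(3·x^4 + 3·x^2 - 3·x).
\frac{3 x^{5}}{5} + x^{3} - \frac{3 x^{2}}{2}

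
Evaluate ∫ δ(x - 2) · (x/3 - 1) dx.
- \frac{1}{3}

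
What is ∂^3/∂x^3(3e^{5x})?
375 e^{5 x}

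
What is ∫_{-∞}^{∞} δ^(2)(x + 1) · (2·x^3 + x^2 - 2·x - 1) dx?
-10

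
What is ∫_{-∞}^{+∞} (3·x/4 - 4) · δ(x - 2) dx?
- \frac{5}{2}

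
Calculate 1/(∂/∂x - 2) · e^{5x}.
\frac{e^{5 x}}{3}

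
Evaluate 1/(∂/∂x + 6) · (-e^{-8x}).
\frac{e^{- 8 x}}{2}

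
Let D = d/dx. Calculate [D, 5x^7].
35 x^{6}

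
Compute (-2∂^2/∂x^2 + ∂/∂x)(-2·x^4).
8 x^{2} \left(6 - x\right)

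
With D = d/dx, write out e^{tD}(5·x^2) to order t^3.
5 t^{2} + 10 t x + 5 x^{2}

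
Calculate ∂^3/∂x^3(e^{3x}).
27 e^{3 x}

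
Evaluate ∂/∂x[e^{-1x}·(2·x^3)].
2 x^{2} \left(3 - x\right) e^{- x}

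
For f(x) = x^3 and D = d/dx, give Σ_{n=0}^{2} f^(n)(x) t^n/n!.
x \left(3 t^{2} + 3 t x + x^{2}\right)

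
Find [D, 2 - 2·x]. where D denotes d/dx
-2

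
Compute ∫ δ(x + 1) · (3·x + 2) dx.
-1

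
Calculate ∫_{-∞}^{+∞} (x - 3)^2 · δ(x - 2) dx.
1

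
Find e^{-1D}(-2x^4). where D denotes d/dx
- 2 x^{4} + 8 x^{3} - 12 x^{2} + 8 x - 2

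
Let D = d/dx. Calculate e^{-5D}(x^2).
x^{2} - 10 x + 25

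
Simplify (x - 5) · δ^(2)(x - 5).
-2\delta'(x - 5)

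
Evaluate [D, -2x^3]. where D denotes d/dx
- 6 x^{2}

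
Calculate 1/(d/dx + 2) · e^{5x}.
\frac{e^{5 x}}{7}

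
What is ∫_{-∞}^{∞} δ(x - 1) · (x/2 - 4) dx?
- \frac{7}{2}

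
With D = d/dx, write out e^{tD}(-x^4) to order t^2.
x^{2} \left(- 6 t^{2} - 4 t x - x^{2}\right)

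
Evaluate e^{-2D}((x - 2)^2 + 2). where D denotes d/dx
x^{2} - 8 x + 18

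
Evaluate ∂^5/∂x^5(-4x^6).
- 2880 x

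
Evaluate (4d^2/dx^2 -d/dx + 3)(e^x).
6 e^{x}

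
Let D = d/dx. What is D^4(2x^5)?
240 x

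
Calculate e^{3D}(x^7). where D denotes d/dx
x^{7} + 21 x^{6} + 189 x^{5} + 945 x^{4} + 2835 x^{3} + 5103 x^{2} + 5103 x + 2187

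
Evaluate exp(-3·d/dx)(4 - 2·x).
10 - 2 x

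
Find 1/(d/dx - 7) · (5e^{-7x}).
- \frac{5 e^{- 7 x}}{14}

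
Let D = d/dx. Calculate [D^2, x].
2D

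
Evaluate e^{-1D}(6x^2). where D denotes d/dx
6 x^{2} - 12 x + 6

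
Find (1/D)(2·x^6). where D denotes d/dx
\frac{2 x^{7}}{7}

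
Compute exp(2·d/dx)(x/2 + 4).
\frac{x}{2} + 5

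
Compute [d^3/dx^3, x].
3\frac{d^{2}}{dx^{2}}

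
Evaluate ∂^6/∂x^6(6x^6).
4320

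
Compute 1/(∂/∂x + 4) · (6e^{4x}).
\frac{3 e^{4 x}}{4}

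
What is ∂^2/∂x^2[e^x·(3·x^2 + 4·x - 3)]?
\left(3 x^{2} + 16 x + 11\right) e^{x}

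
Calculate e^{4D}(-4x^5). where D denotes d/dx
- 4 x^{5} - 80 x^{4} - 640 x^{3} - 2560 x^{2} - 5120 x - 4096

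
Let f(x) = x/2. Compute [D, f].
\frac{1}{2}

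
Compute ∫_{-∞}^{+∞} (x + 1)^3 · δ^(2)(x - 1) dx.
12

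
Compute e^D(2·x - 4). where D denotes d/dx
2 x - 2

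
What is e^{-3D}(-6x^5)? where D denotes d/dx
- 6 x^{5} + 90 x^{4} - 540 x^{3} + 1620 x^{2} - 2430 x + 1458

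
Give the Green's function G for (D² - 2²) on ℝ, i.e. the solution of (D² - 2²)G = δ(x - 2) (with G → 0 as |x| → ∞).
-\frac{e^{-2|x - 2|}}{4}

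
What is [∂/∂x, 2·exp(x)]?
2 e^{x}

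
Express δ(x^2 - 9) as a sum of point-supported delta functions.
\frac{\delta(x + 3) + \delta(x - 3)}{6}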